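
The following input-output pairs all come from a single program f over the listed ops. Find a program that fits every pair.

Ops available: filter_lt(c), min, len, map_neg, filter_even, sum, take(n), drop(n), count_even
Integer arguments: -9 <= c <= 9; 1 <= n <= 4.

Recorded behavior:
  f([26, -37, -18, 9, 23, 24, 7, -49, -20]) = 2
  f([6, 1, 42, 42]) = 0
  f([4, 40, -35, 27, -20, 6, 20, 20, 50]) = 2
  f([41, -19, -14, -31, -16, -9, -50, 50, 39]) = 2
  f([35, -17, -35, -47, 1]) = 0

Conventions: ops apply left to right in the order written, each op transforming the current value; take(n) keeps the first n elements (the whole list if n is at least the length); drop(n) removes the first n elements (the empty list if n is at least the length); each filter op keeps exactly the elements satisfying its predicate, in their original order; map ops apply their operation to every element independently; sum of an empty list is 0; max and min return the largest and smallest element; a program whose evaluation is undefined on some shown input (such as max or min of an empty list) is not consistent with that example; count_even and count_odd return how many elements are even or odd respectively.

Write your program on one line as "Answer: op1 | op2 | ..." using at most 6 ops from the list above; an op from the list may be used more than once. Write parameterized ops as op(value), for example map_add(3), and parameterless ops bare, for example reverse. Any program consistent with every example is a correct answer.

filter_even | map_neg | drop(1) | map_neg | filter_lt(9) | len

Check, running the answer program on each example:
  [26, -37, -18, 9, 23, 24, 7, -49, -20] -> [26, -18, 24, -20] -> [-26, 18, -24, 20] -> [18, -24, 20] -> [-18, 24, -20] -> [-18, -20] -> 2
  [6, 1, 42, 42] -> [6, 42, 42] -> [-6, -42, -42] -> [-42, -42] -> [42, 42] -> [] -> 0
  [4, 40, -35, 27, -20, 6, 20, 20, 50] -> [4, 40, -20, 6, 20, 20, 50] -> [-4, -40, 20, -6, -20, -20, -50] -> [-40, 20, -6, -20, -20, -50] -> [40, -20, 6, 20, 20, 50] -> [-20, 6] -> 2
  [41, -19, -14, -31, -16, -9, -50, 50, 39] -> [-14, -16, -50, 50] -> [14, 16, 50, -50] -> [16, 50, -50] -> [-16, -50, 50] -> [-16, -50] -> 2
  [35, -17, -35, -47, 1] -> [] -> [] -> [] -> [] -> [] -> 0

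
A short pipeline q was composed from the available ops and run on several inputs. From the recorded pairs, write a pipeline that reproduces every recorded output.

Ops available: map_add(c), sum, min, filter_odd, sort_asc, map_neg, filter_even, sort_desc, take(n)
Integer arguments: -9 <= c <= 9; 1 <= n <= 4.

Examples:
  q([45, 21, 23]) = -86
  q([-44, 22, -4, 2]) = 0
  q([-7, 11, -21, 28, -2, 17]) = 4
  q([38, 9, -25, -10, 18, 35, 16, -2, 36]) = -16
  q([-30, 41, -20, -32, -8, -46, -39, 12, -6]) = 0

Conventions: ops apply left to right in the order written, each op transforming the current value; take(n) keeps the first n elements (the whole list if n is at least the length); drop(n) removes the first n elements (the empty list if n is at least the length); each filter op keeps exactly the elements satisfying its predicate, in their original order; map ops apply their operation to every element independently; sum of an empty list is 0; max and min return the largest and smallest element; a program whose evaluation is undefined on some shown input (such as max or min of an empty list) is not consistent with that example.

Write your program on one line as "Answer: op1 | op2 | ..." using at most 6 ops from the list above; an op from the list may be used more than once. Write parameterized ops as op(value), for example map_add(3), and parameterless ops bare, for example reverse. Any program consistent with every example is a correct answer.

map_add(-1) | map_neg | sort_asc | filter_even | sum

Check, running the answer program on each example:
  [45, 21, 23] -> [44, 20, 22] -> [-44, -20, -22] -> [-44, -22, -20] -> [-44, -22, -20] -> -86
  [-44, 22, -4, 2] -> [-45, 21, -5, 1] -> [45, -21, 5, -1] -> [-21, -1, 5, 45] -> [] -> 0
  [-7, 11, -21, 28, -2, 17] -> [-8, 10, -22, 27, -3, 16] -> [8, -10, 22, -27, 3, -16] -> [-27, -16, -10, 3, 8, 22] -> [-16, -10, 8, 22] -> 4
  [38, 9, -25, -10, 18, 35, 16, -2, 36] -> [37, 8, -26, -11, 17, 34, 15, -3, 35] -> [-37, -8, 26, 11, -17, -34, -15, 3, -35] -> [-37, -35, -34, -17, -15, -8, 3, 11, 26] -> [-34, -8, 26] -> -16
  [-30, 41, -20, -32, -8, -46, -39, 12, -6] -> [-31, 40, -21, -33, -9, -47, -40, 11, -7] -> [31, -40, 21, 33, 9, 47, 40, -11, 7] -> [-40, -11, 7, 9, 21, 31, 33, 40, 47] -> [-40, 40] -> 0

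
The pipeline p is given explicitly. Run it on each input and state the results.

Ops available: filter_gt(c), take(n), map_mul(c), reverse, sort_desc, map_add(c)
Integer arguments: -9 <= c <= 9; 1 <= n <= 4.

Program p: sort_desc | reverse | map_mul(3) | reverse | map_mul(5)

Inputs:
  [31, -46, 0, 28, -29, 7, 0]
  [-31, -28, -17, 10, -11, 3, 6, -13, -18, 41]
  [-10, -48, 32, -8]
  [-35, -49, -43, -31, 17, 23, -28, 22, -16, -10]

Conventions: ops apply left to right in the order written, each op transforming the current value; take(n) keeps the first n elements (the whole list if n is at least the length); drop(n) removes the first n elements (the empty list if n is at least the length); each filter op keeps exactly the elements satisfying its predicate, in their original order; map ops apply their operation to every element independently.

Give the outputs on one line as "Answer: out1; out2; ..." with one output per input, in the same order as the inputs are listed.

Execution, op by op:
  [31, -46, 0, 28, -29, 7, 0] -> [31, 28, 7, 0, 0, -29, -46] -> [-46, -29, 0, 0, 7, 28, 31] -> [-138, -87, 0, 0, 21, 84, 93] -> [93, 84, 21, 0, 0, -87, -138] -> [465, 420, 105, 0, 0, -435, -690]
  [-31, -28, -17, 10, -11, 3, 6, -13, -18, 41] -> [41, 10, 6, 3, -11, -13, -17, -18, -28, -31] -> [-31, -28, -18, -17, -13, -11, 3, 6, 10, 41] -> [-93, -84, -54, -51, -39, -33, 9, 18, 30, 123] -> [123, 30, 18, 9, -33, -39, -51, -54, -84, -93] -> [615, 150, 90, 45, -165, -195, -255, -270, -420, -465]
  [-10, -48, 32, -8] -> [32, -8, -10, -48] -> [-48, -10, -8, 32] -> [-144, -30, -24, 96] -> [96, -24, -30, -144] -> [480, -120, -150, -720]
  [-35, -49, -43, -31, 17, 23, -28, 22, -16, -10] -> [23, 22, 17, -10, -16, -28, -31, -35, -43, -49] -> [-49, -43, -35, -31, -28, -16, -10, 17, 22, 23] -> [-147, -129, -105, -93, -84, -48, -30, 51, 66, 69] -> [69, 66, 51, -30, -48, -84, -93, -105, -129, -147] -> [345, 330, 255, -150, -240, -420, -465, -525, -645, -735]

[465, 420, 105, 0, 0, -435, -690]; [615, 150, 90, 45, -165, -195, -255, -270, -420, -465]; [480, -120, -150, -720]; [345, 330, 255, -150, -240, -420, -465, -525, -645, -735]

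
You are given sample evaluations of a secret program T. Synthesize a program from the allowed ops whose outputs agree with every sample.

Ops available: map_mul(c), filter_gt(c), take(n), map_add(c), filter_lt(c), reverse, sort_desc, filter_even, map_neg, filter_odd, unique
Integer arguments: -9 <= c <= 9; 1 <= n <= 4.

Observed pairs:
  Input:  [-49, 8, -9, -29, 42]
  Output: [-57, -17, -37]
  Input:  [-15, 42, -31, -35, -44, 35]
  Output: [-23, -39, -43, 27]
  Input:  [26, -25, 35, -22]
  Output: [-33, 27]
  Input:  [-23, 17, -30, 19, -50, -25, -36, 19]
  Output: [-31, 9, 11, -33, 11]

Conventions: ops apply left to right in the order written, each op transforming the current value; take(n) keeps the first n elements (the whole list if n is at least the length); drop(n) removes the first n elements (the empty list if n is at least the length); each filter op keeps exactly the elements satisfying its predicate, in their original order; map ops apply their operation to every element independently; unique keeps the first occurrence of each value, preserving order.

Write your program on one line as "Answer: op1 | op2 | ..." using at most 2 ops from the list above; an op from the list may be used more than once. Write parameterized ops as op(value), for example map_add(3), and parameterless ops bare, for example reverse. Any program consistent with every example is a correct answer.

filter_odd | map_add(-8)

Check, running the answer program on each example:
  [-49, 8, -9, -29, 42] -> [-49, -9, -29] -> [-57, -17, -37]
  [-15, 42, -31, -35, -44, 35] -> [-15, -31, -35, 35] -> [-23, -39, -43, 27]
  [26, -25, 35, -22] -> [-25, 35] -> [-33, 27]
  [-23, 17, -30, 19, -50, -25, -36, 19] -> [-23, 17, 19, -25, 19] -> [-31, 9, 11, -33, 11]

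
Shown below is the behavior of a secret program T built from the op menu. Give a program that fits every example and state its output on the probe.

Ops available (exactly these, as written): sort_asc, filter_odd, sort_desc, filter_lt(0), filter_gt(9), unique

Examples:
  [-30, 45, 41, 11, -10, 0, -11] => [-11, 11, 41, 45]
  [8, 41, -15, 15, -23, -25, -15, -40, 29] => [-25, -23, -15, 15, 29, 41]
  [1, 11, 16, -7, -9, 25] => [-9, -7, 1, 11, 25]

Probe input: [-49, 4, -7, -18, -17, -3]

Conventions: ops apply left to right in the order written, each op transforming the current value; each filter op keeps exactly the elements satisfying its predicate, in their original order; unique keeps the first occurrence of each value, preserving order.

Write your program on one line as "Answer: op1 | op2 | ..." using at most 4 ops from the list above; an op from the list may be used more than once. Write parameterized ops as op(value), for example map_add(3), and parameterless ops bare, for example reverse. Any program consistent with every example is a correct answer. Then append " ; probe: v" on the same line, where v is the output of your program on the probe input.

sort_asc | filter_odd | unique ; probe: [-49, -17, -7, -3]

Check, running the answer program on each example:
  [-30, 45, 41, 11, -10, 0, -11] -> [-30, -11, -10, 0, 11, 41, 45] -> [-11, 11, 41, 45] -> [-11, 11, 41, 45]
  [8, 41, -15, 15, -23, -25, -15, -40, 29] -> [-40, -25, -23, -15, -15, 8, 15, 29, 41] -> [-25, -23, -15, -15, 15, 29, 41] -> [-25, -23, -15, 15, 29, 41]
  [1, 11, 16, -7, -9, 25] -> [-9, -7, 1, 11, 16, 25] -> [-9, -7, 1, 11, 25] -> [-9, -7, 1, 11, 25]
  probe: [-49, 4, -7, -18, -17, -3] -> [-49, -18, -17, -7, -3, 4] -> [-49, -17, -7, -3] -> [-49, -17, -7, -3]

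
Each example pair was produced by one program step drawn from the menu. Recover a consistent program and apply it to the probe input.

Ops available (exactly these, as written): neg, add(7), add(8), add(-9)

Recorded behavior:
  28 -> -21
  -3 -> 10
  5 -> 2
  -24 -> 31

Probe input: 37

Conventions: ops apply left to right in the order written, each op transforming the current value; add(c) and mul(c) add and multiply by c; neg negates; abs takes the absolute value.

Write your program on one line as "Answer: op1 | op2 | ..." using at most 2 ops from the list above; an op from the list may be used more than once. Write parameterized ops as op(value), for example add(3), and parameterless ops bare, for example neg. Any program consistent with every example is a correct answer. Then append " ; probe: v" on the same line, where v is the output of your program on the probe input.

neg | add(7) ; probe: -30

Check, running the answer program on each example:
  28 -> -28 -> -21
  -3 -> 3 -> 10
  5 -> -5 -> 2
  -24 -> 24 -> 31
  probe: 37 -> -37 -> -30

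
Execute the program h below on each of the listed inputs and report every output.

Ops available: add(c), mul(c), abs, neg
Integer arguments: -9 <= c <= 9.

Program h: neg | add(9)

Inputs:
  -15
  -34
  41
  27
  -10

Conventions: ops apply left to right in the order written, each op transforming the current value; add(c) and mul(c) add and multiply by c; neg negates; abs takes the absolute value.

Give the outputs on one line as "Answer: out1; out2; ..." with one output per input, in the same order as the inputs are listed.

Execution, op by op:
  -15 -> 15 -> 24
  -34 -> 34 -> 43
  41 -> -41 -> -32
  27 -> -27 -> -18
  -10 -> 10 -> 19

24; 43; -32; -18; 19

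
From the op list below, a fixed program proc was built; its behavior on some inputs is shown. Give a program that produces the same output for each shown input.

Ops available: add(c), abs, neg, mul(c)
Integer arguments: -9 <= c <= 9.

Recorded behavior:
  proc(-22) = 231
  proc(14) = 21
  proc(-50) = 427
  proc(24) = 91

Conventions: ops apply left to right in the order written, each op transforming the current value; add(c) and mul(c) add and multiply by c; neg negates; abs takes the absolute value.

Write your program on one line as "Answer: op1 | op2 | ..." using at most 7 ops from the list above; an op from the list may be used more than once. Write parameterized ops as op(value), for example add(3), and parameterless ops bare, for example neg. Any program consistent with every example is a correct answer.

add(-5) | add(-6) | abs | neg | mul(7) | abs

Check, running the answer program on each example:
  -22 -> -27 -> -33 -> 33 -> -33 -> -231 -> 231
  14 -> 9 -> 3 -> 3 -> -3 -> -21 -> 21
  -50 -> -55 -> -61 -> 61 -> -61 -> -427 -> 427
  24 -> 19 -> 13 -> 13 -> -13 -> -91 -> 91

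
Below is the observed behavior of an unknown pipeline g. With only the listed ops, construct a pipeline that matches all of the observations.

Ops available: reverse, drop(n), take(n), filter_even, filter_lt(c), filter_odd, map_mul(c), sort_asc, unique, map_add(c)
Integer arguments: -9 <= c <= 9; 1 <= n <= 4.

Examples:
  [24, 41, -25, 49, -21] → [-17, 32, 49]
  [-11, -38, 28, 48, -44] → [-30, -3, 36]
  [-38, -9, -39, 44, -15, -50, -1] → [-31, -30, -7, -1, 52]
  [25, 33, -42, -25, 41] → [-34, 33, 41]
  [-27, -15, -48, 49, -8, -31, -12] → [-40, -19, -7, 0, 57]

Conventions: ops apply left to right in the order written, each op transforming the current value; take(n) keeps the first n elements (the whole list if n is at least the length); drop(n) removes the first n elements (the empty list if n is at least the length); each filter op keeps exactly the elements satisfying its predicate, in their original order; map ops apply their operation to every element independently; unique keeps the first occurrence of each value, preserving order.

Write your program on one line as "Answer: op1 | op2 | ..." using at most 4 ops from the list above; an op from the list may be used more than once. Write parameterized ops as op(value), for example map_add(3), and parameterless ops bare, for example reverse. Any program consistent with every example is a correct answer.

map_add(8) | reverse | drop(2) | sort_asc

Check, running the answer program on each example:
  [24, 41, -25, 49, -21] -> [32, 49, -17, 57, -13] -> [-13, 57, -17, 49, 32] -> [-17, 49, 32] -> [-17, 32, 49]
  [-11, -38, 28, 48, -44] -> [-3, -30, 36, 56, -36] -> [-36, 56, 36, -30, -3] -> [36, -30, -3] -> [-30, -3, 36]
  [-38, -9, -39, 44, -15, -50, -1] -> [-30, -1, -31, 52, -7, -42, 7] -> [7, -42, -7, 52, -31, -1, -30] -> [-7, 52, -31, -1, -30] -> [-31, -30, -7, -1, 52]
  [25, 33, -42, -25, 41] -> [33, 41, -34, -17, 49] -> [49, -17, -34, 41, 33] -> [-34, 41, 33] -> [-34, 33, 41]
  [-27, -15, -48, 49, -8, -31, -12] -> [-19, -7, -40, 57, 0, -23, -4] -> [-4, -23, 0, 57, -40, -7, -19] -> [0, 57, -40, -7, -19] -> [-40, -19, -7, 0, 57]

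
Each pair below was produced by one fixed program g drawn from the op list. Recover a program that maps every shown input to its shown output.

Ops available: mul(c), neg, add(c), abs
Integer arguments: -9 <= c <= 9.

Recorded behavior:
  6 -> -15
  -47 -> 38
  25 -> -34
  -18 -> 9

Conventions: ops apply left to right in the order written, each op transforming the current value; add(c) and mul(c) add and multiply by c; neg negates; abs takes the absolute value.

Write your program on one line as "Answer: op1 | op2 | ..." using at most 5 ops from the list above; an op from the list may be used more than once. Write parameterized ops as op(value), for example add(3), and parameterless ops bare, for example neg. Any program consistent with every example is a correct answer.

add(4) | add(9) | add(-7) | neg | add(-3)

Check, running the answer program on each example:
  6 -> 10 -> 19 -> 12 -> -12 -> -15
  -47 -> -43 -> -34 -> -41 -> 41 -> 38
  25 -> 29 -> 38 -> 31 -> -31 -> -34
  -18 -> -14 -> -5 -> -12 -> 12 -> 9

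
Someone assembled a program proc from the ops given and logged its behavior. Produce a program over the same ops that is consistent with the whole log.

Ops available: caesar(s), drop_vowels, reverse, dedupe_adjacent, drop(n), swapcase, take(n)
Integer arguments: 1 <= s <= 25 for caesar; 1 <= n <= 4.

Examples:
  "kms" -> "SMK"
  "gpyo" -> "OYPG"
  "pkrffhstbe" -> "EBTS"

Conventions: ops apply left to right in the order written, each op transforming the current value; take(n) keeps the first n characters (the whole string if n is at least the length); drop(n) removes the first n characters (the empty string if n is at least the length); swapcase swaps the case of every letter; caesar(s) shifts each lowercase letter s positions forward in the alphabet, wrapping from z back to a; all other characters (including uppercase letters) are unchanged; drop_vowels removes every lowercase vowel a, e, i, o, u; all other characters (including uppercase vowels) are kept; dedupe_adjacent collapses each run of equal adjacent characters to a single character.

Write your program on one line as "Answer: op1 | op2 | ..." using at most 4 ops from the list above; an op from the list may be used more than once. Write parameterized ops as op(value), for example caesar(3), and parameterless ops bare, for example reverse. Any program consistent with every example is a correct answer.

reverse | take(4) | swapcase

Check, running the answer program on each example:
  "kms" -> "smk" -> "smk" -> "SMK"
  "gpyo" -> "oypg" -> "oypg" -> "OYPG"
  "pkrffhstbe" -> "ebtshffrkp" -> "ebts" -> "EBTS"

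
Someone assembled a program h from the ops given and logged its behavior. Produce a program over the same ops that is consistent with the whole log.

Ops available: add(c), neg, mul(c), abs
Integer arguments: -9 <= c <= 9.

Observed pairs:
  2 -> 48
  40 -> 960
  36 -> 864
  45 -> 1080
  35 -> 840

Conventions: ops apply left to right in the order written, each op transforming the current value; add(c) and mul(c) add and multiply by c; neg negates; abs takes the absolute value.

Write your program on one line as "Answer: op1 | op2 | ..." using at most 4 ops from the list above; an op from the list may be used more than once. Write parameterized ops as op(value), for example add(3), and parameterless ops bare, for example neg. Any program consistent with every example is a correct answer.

neg | mul(-6) | mul(-4) | neg

Check, running the answer program on each example:
  2 -> -2 -> 12 -> -48 -> 48
  40 -> -40 -> 240 -> -960 -> 960
  36 -> -36 -> 216 -> -864 -> 864
  45 -> -45 -> 270 -> -1080 -> 1080
  35 -> -35 -> 210 -> -840 -> 840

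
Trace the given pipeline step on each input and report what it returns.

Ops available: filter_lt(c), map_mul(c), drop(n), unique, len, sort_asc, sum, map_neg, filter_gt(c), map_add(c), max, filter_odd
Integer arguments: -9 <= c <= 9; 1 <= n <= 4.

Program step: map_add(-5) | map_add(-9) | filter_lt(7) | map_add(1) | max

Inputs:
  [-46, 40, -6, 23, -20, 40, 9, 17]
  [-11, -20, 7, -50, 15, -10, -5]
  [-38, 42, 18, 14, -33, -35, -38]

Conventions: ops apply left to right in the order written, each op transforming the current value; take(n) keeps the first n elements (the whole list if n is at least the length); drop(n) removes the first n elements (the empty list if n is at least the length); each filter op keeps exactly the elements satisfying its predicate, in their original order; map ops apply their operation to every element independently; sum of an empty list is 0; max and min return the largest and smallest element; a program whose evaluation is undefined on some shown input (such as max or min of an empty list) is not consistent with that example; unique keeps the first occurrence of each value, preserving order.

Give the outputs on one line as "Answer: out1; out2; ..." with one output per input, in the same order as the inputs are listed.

Execution, op by op:
  [-46, 40, -6, 23, -20, 40, 9, 17] -> [-51, 35, -11, 18, -25, 35, 4, 12] -> [-60, 26, -20, 9, -34, 26, -5, 3] -> [-60, -20, -34, -5, 3] -> [-59, -19, -33, -4, 4] -> 4
  [-11, -20, 7, -50, 15, -10, -5] -> [-16, -25, 2, -55, 10, -15, -10] -> [-25, -34, -7, -64, 1, -24, -19] -> [-25, -34, -7, -64, 1, -24, -19] -> [-24, -33, -6, -63, 2, -23, -18] -> 2
  [-38, 42, 18, 14, -33, -35, -38] -> [-43, 37, 13, 9, -38, -40, -43] -> [-52, 28, 4, 0, -47, -49, -52] -> [-52, 4, 0, -47, -49, -52] -> [-51, 5, 1, -46, -48, -51] -> 5

4; 2; 5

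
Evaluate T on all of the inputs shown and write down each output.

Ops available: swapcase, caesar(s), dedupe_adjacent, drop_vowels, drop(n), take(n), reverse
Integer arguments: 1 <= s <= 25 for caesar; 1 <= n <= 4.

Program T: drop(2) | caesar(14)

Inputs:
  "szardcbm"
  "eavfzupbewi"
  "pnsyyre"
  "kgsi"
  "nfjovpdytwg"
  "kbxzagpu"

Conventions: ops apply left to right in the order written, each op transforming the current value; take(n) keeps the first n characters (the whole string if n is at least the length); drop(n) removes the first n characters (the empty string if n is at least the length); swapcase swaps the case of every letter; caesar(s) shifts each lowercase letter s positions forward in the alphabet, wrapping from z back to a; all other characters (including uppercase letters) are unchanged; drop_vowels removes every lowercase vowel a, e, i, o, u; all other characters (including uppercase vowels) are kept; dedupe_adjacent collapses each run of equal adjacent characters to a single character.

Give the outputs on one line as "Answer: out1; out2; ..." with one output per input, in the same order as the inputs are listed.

Execution, op by op:
  "szardcbm" -> "ardcbm" -> "ofrqpa"
  "eavfzupbewi" -> "vfzupbewi" -> "jtnidpskw"
  "pnsyyre" -> "syyre" -> "gmmfs"
  "kgsi" -> "si" -> "gw"
  "nfjovpdytwg" -> "jovpdytwg" -> "xcjdrmhku"
  "kbxzagpu" -> "xzagpu" -> "lnoudi"

"ofrqpa"; "jtnidpskw"; "gmmfs"; "gw"; "xcjdrmhku"; "lnoudi"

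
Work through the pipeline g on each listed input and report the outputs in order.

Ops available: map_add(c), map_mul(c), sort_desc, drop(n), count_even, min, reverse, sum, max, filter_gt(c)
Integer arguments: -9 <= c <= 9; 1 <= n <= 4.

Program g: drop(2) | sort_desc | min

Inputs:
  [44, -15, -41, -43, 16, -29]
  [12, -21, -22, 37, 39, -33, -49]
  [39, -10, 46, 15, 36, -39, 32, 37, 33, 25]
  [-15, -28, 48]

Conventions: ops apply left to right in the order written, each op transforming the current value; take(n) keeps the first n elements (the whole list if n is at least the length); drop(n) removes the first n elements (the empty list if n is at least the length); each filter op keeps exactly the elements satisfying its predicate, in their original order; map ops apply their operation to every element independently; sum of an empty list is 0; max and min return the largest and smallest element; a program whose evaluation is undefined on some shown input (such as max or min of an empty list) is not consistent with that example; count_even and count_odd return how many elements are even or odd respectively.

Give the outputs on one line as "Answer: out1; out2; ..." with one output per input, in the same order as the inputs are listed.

-43; -49; -39; 48

Execution, op by op:
  [44, -15, -41, -43, 16, -29] -> [-41, -43, 16, -29] -> [16, -29, -41, -43] -> -43
  [12, -21, -22, 37, 39, -33, -49] -> [-22, 37, 39, -33, -49] -> [39, 37, -22, -33, -49] -> -49
  [39, -10, 46, 15, 36, -39, 32, 37, 33, 25] -> [46, 15, 36, -39, 32, 37, 33, 25] -> [46, 37, 36, 33, 32, 25, 15, -39] -> -39
  [-15, -28, 48] -> [48] -> [48] -> 48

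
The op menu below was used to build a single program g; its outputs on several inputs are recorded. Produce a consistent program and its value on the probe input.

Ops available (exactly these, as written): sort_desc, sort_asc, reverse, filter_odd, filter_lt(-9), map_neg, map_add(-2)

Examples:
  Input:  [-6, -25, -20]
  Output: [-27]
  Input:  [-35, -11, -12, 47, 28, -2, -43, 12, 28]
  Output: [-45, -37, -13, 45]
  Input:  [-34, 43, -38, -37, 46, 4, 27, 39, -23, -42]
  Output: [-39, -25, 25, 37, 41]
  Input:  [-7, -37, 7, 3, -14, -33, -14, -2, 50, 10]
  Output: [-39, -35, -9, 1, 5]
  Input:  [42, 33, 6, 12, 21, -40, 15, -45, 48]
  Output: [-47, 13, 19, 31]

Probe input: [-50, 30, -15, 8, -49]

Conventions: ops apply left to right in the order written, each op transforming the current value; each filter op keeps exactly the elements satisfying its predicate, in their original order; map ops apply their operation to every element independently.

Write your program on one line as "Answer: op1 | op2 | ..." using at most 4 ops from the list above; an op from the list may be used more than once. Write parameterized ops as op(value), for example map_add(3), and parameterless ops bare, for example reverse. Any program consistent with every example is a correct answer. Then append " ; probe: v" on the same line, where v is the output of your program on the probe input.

sort_asc | filter_odd | map_add(-2) ; probe: [-51, -17]

Check, running the answer program on each example:
  [-6, -25, -20] -> [-25, -20, -6] -> [-25] -> [-27]
  [-35, -11, -12, 47, 28, -2, -43, 12, 28] -> [-43, -35, -12, -11, -2, 12, 28, 28, 47] -> [-43, -35, -11, 47] -> [-45, -37, -13, 45]
  [-34, 43, -38, -37, 46, 4, 27, 39, -23, -42] -> [-42, -38, -37, -34, -23, 4, 27, 39, 43, 46] -> [-37, -23, 27, 39, 43] -> [-39, -25, 25, 37, 41]
  [-7, -37, 7, 3, -14, -33, -14, -2, 50, 10] -> [-37, -33, -14, -14, -7, -2, 3, 7, 10, 50] -> [-37, -33, -7, 3, 7] -> [-39, -35, -9, 1, 5]
  [42, 33, 6, 12, 21, -40, 15, -45, 48] -> [-45, -40, 6, 12, 15, 21, 33, 42, 48] -> [-45, 15, 21, 33] -> [-47, 13, 19, 31]
  probe: [-50, 30, -15, 8, -49] -> [-50, -49, -15, 8, 30] -> [-49, -15] -> [-51, -17]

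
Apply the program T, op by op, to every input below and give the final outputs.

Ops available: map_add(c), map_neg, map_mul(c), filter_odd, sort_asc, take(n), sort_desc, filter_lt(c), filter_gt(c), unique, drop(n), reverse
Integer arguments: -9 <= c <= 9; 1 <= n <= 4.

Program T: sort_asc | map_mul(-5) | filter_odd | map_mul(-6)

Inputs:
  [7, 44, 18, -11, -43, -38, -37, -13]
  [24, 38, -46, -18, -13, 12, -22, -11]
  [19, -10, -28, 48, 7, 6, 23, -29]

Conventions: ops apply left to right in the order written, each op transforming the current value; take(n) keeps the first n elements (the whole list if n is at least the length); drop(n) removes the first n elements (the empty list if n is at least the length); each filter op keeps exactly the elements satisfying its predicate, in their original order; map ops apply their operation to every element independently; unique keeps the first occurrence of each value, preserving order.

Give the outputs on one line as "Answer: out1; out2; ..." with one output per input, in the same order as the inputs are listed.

[-1290, -1110, -390, -330, 210]; [-390, -330]; [-870, 210, 570, 690]

Execution, op by op:
  [7, 44, 18, -11, -43, -38, -37, -13] -> [-43, -38, -37, -13, -11, 7, 18, 44] -> [215, 190, 185, 65, 55, -35, -90, -220] -> [215, 185, 65, 55, -35] -> [-1290, -1110, -390, -330, 210]
  [24, 38, -46, -18, -13, 12, -22, -11] -> [-46, -22, -18, -13, -11, 12, 24, 38] -> [230, 110, 90, 65, 55, -60, -120, -190] -> [65, 55] -> [-390, -330]
  [19, -10, -28, 48, 7, 6, 23, -29] -> [-29, -28, -10, 6, 7, 19, 23, 48] -> [145, 140, 50, -30, -35, -95, -115, -240] -> [145, -35, -95, -115] -> [-870, 210, 570, 690]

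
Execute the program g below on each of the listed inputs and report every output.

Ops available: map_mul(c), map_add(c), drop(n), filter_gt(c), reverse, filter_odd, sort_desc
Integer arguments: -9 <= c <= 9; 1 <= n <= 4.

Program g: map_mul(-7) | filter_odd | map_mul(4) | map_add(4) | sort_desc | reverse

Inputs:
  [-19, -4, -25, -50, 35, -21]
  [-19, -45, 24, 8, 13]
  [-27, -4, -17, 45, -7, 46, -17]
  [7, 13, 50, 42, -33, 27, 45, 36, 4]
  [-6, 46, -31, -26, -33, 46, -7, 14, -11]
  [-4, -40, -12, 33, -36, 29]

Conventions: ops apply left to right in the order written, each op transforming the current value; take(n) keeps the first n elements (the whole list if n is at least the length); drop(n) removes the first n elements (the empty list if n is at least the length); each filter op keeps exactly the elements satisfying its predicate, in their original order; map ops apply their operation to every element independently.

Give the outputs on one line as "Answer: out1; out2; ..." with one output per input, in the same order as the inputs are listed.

[-976, 536, 592, 704]; [-360, 536, 1264]; [-1256, 200, 480, 480, 760]; [-1256, -752, -360, -192, 928]; [200, 312, 872, 928]; [-920, -808]

Execution, op by op:
  [-19, -4, -25, -50, 35, -21] -> [133, 28, 175, 350, -245, 147] -> [133, 175, -245, 147] -> [532, 700, -980, 588] -> [536, 704, -976, 592] -> [704, 592, 536, -976] -> [-976, 536, 592, 704]
  [-19, -45, 24, 8, 13] -> [133, 315, -168, -56, -91] -> [133, 315, -91] -> [532, 1260, -364] -> [536, 1264, -360] -> [1264, 536, -360] -> [-360, 536, 1264]
  [-27, -4, -17, 45, -7, 46, -17] -> [189, 28, 119, -315, 49, -322, 119] -> [189, 119, -315, 49, 119] -> [756, 476, -1260, 196, 476] -> [760, 480, -1256, 200, 480] -> [760, 480, 480, 200, -1256] -> [-1256, 200, 480, 480, 760]
  [7, 13, 50, 42, -33, 27, 45, 36, 4] -> [-49, -91, -350, -294, 231, -189, -315, -252, -28] -> [-49, -91, 231, -189, -315] -> [-196, -364, 924, -756, -1260] -> [-192, -360, 928, -752, -1256] -> [928, -192, -360, -752, -1256] -> [-1256, -752, -360, -192, 928]
  [-6, 46, -31, -26, -33, 46, -7, 14, -11] -> [42, -322, 217, 182, 231, -322, 49, -98, 77] -> [217, 231, 49, 77] -> [868, 924, 196, 308] -> [872, 928, 200, 312] -> [928, 872, 312, 200] -> [200, 312, 872, 928]
  [-4, -40, -12, 33, -36, 29] -> [28, 280, 84, -231, 252, -203] -> [-231, -203] -> [-924, -812] -> [-920, -808] -> [-808, -920] -> [-920, -808]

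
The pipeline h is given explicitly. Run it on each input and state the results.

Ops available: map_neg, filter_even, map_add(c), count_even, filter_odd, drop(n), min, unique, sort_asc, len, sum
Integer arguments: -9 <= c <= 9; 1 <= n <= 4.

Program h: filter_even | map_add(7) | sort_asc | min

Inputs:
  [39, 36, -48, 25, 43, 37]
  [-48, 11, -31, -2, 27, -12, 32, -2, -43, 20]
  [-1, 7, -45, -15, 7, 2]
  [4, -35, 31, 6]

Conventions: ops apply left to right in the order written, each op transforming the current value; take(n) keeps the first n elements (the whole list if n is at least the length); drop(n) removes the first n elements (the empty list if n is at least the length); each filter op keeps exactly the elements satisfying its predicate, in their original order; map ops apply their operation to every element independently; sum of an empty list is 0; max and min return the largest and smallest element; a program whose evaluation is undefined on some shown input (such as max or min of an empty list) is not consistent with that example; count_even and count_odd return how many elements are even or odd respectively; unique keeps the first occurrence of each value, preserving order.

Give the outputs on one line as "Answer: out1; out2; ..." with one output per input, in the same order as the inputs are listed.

-41; -41; 9; 11

Execution, op by op:
  [39, 36, -48, 25, 43, 37] -> [36, -48] -> [43, -41] -> [-41, 43] -> -41
  [-48, 11, -31, -2, 27, -12, 32, -2, -43, 20] -> [-48, -2, -12, 32, -2, 20] -> [-41, 5, -5, 39, 5, 27] -> [-41, -5, 5, 5, 27, 39] -> -41
  [-1, 7, -45, -15, 7, 2] -> [2] -> [9] -> [9] -> 9
  [4, -35, 31, 6] -> [4, 6] -> [11, 13] -> [11, 13] -> 11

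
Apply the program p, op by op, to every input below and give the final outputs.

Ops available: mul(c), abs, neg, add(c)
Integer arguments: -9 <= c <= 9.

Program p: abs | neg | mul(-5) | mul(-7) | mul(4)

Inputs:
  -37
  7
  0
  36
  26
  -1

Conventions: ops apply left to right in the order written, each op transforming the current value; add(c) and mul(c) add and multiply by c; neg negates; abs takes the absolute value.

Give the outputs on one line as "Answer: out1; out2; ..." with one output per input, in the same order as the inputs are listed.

-5180; -980; 0; -5040; -3640; -140

Execution, op by op:
  -37 -> 37 -> -37 -> 185 -> -1295 -> -5180
  7 -> 7 -> -7 -> 35 -> -245 -> -980
  0 -> 0 -> 0 -> 0 -> 0 -> 0
  36 -> 36 -> -36 -> 180 -> -1260 -> -5040
  26 -> 26 -> -26 -> 130 -> -910 -> -3640
  -1 -> 1 -> -1 -> 5 -> -35 -> -140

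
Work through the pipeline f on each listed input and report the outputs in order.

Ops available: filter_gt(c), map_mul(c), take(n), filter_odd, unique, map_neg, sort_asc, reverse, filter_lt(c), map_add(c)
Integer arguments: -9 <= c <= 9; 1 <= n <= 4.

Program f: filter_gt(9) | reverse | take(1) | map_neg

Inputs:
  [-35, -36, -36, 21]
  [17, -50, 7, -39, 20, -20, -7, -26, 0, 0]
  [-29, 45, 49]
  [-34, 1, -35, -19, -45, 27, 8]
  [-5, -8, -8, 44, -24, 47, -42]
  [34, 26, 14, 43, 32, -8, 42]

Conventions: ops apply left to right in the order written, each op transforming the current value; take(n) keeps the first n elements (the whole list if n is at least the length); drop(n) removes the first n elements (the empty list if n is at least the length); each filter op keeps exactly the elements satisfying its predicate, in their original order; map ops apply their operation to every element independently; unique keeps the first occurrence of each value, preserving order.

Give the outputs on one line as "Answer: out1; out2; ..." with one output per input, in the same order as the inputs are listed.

Execution, op by op:
  [-35, -36, -36, 21] -> [21] -> [21] -> [21] -> [-21]
  [17, -50, 7, -39, 20, -20, -7, -26, 0, 0] -> [17, 20] -> [20, 17] -> [20] -> [-20]
  [-29, 45, 49] -> [45, 49] -> [49, 45] -> [49] -> [-49]
  [-34, 1, -35, -19, -45, 27, 8] -> [27] -> [27] -> [27] -> [-27]
  [-5, -8, -8, 44, -24, 47, -42] -> [44, 47] -> [47, 44] -> [47] -> [-47]
  [34, 26, 14, 43, 32, -8, 42] -> [34, 26, 14, 43, 32, 42] -> [42, 32, 43, 14, 26, 34] -> [42] -> [-42]

[-21]; [-20]; [-49]; [-27]; [-47]; [-42]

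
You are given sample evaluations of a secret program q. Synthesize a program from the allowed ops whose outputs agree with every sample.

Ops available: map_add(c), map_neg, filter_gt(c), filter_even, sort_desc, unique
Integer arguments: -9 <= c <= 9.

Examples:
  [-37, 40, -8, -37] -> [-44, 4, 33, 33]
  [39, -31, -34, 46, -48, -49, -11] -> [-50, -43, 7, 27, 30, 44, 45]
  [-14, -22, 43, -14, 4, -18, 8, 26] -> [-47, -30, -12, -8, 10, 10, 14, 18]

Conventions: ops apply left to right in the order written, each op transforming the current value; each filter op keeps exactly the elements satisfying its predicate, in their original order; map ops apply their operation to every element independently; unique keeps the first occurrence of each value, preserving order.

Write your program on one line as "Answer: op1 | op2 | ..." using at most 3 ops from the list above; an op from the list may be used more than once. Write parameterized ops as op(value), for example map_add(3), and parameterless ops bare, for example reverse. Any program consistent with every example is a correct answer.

map_add(4) | sort_desc | map_neg

Check, running the answer program on each example:
  [-37, 40, -8, -37] -> [-33, 44, -4, -33] -> [44, -4, -33, -33] -> [-44, 4, 33, 33]
  [39, -31, -34, 46, -48, -49, -11] -> [43, -27, -30, 50, -44, -45, -7] -> [50, 43, -7, -27, -30, -44, -45] -> [-50, -43, 7, 27, 30, 44, 45]
  [-14, -22, 43, -14, 4, -18, 8, 26] -> [-10, -18, 47, -10, 8, -14, 12, 30] -> [47, 30, 12, 8, -10, -10, -14, -18] -> [-47, -30, -12, -8, 10, 10, 14, 18]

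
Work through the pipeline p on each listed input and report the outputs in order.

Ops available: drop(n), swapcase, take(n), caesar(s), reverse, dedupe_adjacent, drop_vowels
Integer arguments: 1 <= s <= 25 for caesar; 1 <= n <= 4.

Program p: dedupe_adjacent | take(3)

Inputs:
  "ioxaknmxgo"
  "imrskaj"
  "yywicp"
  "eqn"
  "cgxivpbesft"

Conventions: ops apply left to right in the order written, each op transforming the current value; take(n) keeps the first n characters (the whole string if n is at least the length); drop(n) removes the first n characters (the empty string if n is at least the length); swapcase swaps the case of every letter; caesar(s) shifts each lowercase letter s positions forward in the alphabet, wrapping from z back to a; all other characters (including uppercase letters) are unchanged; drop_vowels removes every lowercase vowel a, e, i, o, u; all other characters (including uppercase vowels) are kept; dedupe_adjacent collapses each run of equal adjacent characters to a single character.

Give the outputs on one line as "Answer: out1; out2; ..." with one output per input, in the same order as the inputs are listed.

Execution, op by op:
  "ioxaknmxgo" -> "ioxaknmxgo" -> "iox"
  "imrskaj" -> "imrskaj" -> "imr"
  "yywicp" -> "ywicp" -> "ywi"
  "eqn" -> "eqn" -> "eqn"
  "cgxivpbesft" -> "cgxivpbesft" -> "cgx"

"iox"; "imr"; "ywi"; "eqn"; "cgx"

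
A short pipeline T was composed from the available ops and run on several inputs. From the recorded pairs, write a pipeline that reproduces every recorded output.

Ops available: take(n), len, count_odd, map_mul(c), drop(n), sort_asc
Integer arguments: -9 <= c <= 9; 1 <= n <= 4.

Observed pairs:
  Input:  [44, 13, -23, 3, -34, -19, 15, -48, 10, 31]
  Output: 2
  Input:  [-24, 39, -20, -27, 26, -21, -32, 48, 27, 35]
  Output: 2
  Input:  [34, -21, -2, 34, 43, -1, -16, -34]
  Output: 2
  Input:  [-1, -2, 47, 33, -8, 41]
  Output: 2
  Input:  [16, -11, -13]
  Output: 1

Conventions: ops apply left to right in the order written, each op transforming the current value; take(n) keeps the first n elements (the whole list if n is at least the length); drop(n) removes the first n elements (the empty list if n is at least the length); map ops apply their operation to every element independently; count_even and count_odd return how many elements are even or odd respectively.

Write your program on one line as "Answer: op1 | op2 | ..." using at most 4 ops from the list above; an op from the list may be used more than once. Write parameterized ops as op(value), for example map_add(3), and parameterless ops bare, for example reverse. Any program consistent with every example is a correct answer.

drop(2) | sort_asc | take(2) | len

Check, running the answer program on each example:
  [44, 13, -23, 3, -34, -19, 15, -48, 10, 31] -> [-23, 3, -34, -19, 15, -48, 10, 31] -> [-48, -34, -23, -19, 3, 10, 15, 31] -> [-48, -34] -> 2
  [-24, 39, -20, -27, 26, -21, -32, 48, 27, 35] -> [-20, -27, 26, -21, -32, 48, 27, 35] -> [-32, -27, -21, -20, 26, 27, 35, 48] -> [-32, -27] -> 2
  [34, -21, -2, 34, 43, -1, -16, -34] -> [-2, 34, 43, -1, -16, -34] -> [-34, -16, -2, -1, 34, 43] -> [-34, -16] -> 2
  [-1, -2, 47, 33, -8, 41] -> [47, 33, -8, 41] -> [-8, 33, 41, 47] -> [-8, 33] -> 2
  [16, -11, -13] -> [-13] -> [-13] -> [-13] -> 1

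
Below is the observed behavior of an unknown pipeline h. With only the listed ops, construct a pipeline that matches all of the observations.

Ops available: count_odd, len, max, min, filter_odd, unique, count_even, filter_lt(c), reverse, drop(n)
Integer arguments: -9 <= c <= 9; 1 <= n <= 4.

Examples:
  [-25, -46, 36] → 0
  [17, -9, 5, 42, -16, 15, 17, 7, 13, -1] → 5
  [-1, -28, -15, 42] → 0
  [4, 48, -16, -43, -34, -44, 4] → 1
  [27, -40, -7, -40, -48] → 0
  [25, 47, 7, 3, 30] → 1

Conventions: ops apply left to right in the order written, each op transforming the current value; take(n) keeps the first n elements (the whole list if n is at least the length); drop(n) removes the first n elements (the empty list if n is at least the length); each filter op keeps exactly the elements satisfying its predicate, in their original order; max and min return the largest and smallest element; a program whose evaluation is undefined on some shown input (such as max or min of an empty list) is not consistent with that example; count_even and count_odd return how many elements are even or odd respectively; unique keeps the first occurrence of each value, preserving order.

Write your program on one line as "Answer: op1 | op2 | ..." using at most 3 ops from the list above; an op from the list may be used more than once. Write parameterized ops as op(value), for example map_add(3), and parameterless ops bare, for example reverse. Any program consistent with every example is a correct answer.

drop(3) | filter_odd | len

Check, running the answer program on each example:
  [-25, -46, 36] -> [] -> [] -> 0
  [17, -9, 5, 42, -16, 15, 17, 7, 13, -1] -> [42, -16, 15, 17, 7, 13, -1] -> [15, 17, 7, 13, -1] -> 5
  [-1, -28, -15, 42] -> [42] -> [] -> 0
  [4, 48, -16, -43, -34, -44, 4] -> [-43, -34, -44, 4] -> [-43] -> 1
  [27, -40, -7, -40, -48] -> [-40, -48] -> [] -> 0
  [25, 47, 7, 3, 30] -> [3, 30] -> [3] -> 1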